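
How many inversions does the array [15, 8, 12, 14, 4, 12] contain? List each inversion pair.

Finding inversions in [15, 8, 12, 14, 4, 12]:

(0, 1): arr[0]=15 > arr[1]=8
(0, 2): arr[0]=15 > arr[2]=12
(0, 3): arr[0]=15 > arr[3]=14
(0, 4): arr[0]=15 > arr[4]=4
(0, 5): arr[0]=15 > arr[5]=12
(1, 4): arr[1]=8 > arr[4]=4
(2, 4): arr[2]=12 > arr[4]=4
(3, 4): arr[3]=14 > arr[4]=4
(3, 5): arr[3]=14 > arr[5]=12

Total inversions: 9

The array has 9 inversion(s): (0,1), (0,2), (0,3), (0,4), (0,5), (1,4), (2,4), (3,4), (3,5). Each pair (i,j) satisfies i < j and arr[i] > arr[j].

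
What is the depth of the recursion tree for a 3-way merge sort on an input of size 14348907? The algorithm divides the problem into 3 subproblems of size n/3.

For divide and conquer with division factor 3:

Problem sizes at each level:
Level 0: 14348907
Level 1: 4782969
Level 2: 1594323
Level 3: 531441
Level 4: 177147
Level 5: 59049
Level 6: 19683
Level 7: 6561
Level 8: 2187
Level 9: 729
Level 10: 243
Level 11: 81
Level 12: 27
Level 13: 9
Level 14: 3
Level 15: 1

The root is level 0 and the size-1 base case is level 15 (the tree spans levels 0 through 15, i.e. 16 levels counting the root), so the depth is the number of divisions: log_3(14348907) = 15

The recursion tree depth is log_3(14348907) = 15. At each level, the problem size is divided by 3, so it takes 15 divisions to reduce to a base case of size 1. The algorithm makes 3 recursive calls at each level.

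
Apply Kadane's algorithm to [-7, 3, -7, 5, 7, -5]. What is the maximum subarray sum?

Using Kadane's algorithm on [-7, 3, -7, 5, 7, -5]:

Scanning through the array:
Position 1 (value 3): max_ending_here = 3, max_so_far = 3
Position 2 (value -7): max_ending_here = -4, max_so_far = 3
Position 3 (value 5): max_ending_here = 5, max_so_far = 5
Position 4 (value 7): max_ending_here = 12, max_so_far = 12
Position 5 (value -5): max_ending_here = 7, max_so_far = 12

Maximum subarray: [5, 7]
Maximum sum: 12

The maximum subarray is [5, 7] with sum 12. This subarray runs from index 3 to index 4.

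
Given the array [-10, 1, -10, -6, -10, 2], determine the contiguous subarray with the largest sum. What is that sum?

Using Kadane's algorithm on [-10, 1, -10, -6, -10, 2]:

Scanning through the array:
Position 1 (value 1): max_ending_here = 1, max_so_far = 1
Position 2 (value -10): max_ending_here = -9, max_so_far = 1
Position 3 (value -6): max_ending_here = -6, max_so_far = 1
Position 4 (value -10): max_ending_here = -10, max_so_far = 1
Position 5 (value 2): max_ending_here = 2, max_so_far = 2

Maximum subarray: [2]
Maximum sum: 2

The maximum subarray is [2] with sum 2. This subarray runs from index 5 to index 5.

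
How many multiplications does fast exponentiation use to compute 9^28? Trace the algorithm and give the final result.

Computing 9^28 by squaring (build up from 9^1; each line after the first costs one multiplication):

9^1 = 9
9^2 = (9^1)^2 = 9^2 = 81
9^3 = 9 * 9^2 = 9 * 81 = 729
9^6 = (9^3)^2 = 729^2 = 531441
9^7 = 9 * 9^6 = 9 * 531441 = 4782969
9^14 = (9^7)^2 = 4782969^2 = 22876792454961
9^28 = (9^14)^2 = 22876792454961^2 = 523347633027360537213511521

Result: 523347633027360537213511521
Multiplications needed: 6 (6 lines after 9^1)

9^28 = 523347633027360537213511521. Using exponentiation by squaring, this requires 6 multiplications. The key idea: if the exponent is even, square the half-power; if odd, multiply by the base once.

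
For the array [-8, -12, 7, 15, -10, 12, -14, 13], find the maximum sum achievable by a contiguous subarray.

Using Kadane's algorithm on [-8, -12, 7, 15, -10, 12, -14, 13]:

Scanning through the array:
Position 1 (value -12): max_ending_here = -12, max_so_far = -8
Position 2 (value 7): max_ending_here = 7, max_so_far = 7
Position 3 (value 15): max_ending_here = 22, max_so_far = 22
Position 4 (value -10): max_ending_here = 12, max_so_far = 22
Position 5 (value 12): max_ending_here = 24, max_so_far = 24
Position 6 (value -14): max_ending_here = 10, max_so_far = 24
Position 7 (value 13): max_ending_here = 23, max_so_far = 24

Maximum subarray: [7, 15, -10, 12]
Maximum sum: 24

The maximum subarray is [7, 15, -10, 12] with sum 24. This subarray runs from index 2 to index 5.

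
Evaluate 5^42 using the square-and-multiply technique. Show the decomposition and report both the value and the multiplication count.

Computing 5^42 by squaring (build up from 5^1; each line after the first costs one multiplication):

5^1 = 5
5^2 = (5^1)^2 = 5^2 = 25
5^4 = (5^2)^2 = 25^2 = 625
5^5 = 5 * 5^4 = 5 * 625 = 3125
5^10 = (5^5)^2 = 3125^2 = 9765625
5^20 = (5^10)^2 = 9765625^2 = 95367431640625
5^21 = 5 * 5^20 = 5 * 95367431640625 = 476837158203125
5^42 = (5^21)^2 = 476837158203125^2 = 227373675443232059478759765625

Result: 227373675443232059478759765625
Multiplications needed: 7 (7 lines after 5^1)

5^42 = 227373675443232059478759765625. Using exponentiation by squaring, this requires 7 multiplications. The key idea: if the exponent is even, square the half-power; if odd, multiply by the base once.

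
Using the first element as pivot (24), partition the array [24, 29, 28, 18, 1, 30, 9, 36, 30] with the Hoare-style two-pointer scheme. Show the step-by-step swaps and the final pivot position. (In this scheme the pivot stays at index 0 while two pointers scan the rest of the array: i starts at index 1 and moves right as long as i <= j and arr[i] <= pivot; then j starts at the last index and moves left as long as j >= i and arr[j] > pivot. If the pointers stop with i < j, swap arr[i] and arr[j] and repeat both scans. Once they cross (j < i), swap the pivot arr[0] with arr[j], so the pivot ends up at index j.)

Hoare-style two-pointer partition with pivot = 24:

Initial array: [24, 29, 28, 18, 1, 30, 9, 36, 30]

Pointers start at i = 1, j = 8.
i stops at index 1 (arr[1]=29 > 24), j stops at index 6 (arr[6]=9 <= 24): swap arr[1] and arr[6], array becomes [24, 9, 28, 18, 1, 30, 29, 36, 30]
i stops at index 2 (arr[2]=28 > 24), j stops at index 4 (arr[4]=1 <= 24): swap arr[2] and arr[4], array becomes [24, 9, 1, 18, 28, 30, 29, 36, 30]
i ends at 4, j ends at 3: the pointers have crossed (j < i), so scanning stops.

Swap pivot arr[0] with arr[3] to place pivot at position 3: [18, 9, 1, 24, 28, 30, 29, 36, 30]
Pivot position: 3

After partitioning with pivot 24, the array becomes [18, 9, 1, 24, 28, 30, 29, 36, 30]. The pivot is placed at index 3. All elements to the left of the pivot are <= 24, and all elements to the right are > 24.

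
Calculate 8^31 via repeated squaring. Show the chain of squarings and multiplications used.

Computing 8^31 by squaring (build up from 8^1; each line after the first costs one multiplication):

8^1 = 8
8^2 = (8^1)^2 = 8^2 = 64
8^3 = 8 * 8^2 = 8 * 64 = 512
8^6 = (8^3)^2 = 512^2 = 262144
8^7 = 8 * 8^6 = 8 * 262144 = 2097152
8^14 = (8^7)^2 = 2097152^2 = 4398046511104
8^15 = 8 * 8^14 = 8 * 4398046511104 = 35184372088832
8^30 = (8^15)^2 = 35184372088832^2 = 1237940039285380274899124224
8^31 = 8 * 8^30 = 8 * 1237940039285380274899124224 = 9903520314283042199192993792

Result: 9903520314283042199192993792
Multiplications needed: 8 (8 lines after 8^1)

8^31 = 9903520314283042199192993792. Using exponentiation by squaring, this requires 8 multiplications. The key idea: if the exponent is even, square the half-power; if odd, multiply by the base once.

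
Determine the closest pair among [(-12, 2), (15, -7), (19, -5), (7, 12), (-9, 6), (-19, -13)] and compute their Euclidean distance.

Computing all pairwise distances among 6 points:

d((-12, 2), (15, -7)) = 28.4605
d((-12, 2), (19, -5)) = 31.7805
d((-12, 2), (7, 12)) = 21.4709
d((-12, 2), (-9, 6)) = 5.0
d((-12, 2), (-19, -13)) = 16.5529
d((15, -7), (19, -5)) = 4.4721 <-- minimum
d((15, -7), (7, 12)) = 20.6155
d((15, -7), (-9, 6)) = 27.2947
d((15, -7), (-19, -13)) = 34.5254
d((19, -5), (7, 12)) = 20.8087
d((19, -5), (-9, 6)) = 30.0832
d((19, -5), (-19, -13)) = 38.833
d((7, 12), (-9, 6)) = 17.088
d((7, 12), (-19, -13)) = 36.0694
d((-9, 6), (-19, -13)) = 21.4709

Closest pair: (15, -7) and (19, -5) with distance 4.4721

The closest pair is (15, -7) and (19, -5) with Euclidean distance 4.4721. For 6 points, brute-force pairwise comparison is shown above. For large n, the divide-and-conquer algorithm (sort by x, recurse on halves, check the dividing strip) achieves O(n log n).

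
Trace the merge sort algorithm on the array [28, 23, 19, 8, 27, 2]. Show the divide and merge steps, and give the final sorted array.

Merge sort trace:

Split: [28, 23, 19, 8, 27, 2] -> [28, 23, 19] and [8, 27, 2]
  Split: [28, 23, 19] -> [28] and [23, 19]
    Split: [23, 19] -> [23] and [19]
    Merge: [23] + [19] -> [19, 23]
  Merge: [28] + [19, 23] -> [19, 23, 28]
  Split: [8, 27, 2] -> [8] and [27, 2]
    Split: [27, 2] -> [27] and [2]
    Merge: [27] + [2] -> [2, 27]
  Merge: [8] + [2, 27] -> [2, 8, 27]
Merge: [19, 23, 28] + [2, 8, 27] -> [2, 8, 19, 23, 27, 28]

Final sorted array: [2, 8, 19, 23, 27, 28]

The merge sort proceeds by recursively splitting the array and merging sorted halves.
After all merges, the sorted array is [2, 8, 19, 23, 27, 28].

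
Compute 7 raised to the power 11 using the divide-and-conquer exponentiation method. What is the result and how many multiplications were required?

Computing 7^11 by squaring (build up from 7^1; each line after the first costs one multiplication):

7^1 = 7
7^2 = (7^1)^2 = 7^2 = 49
7^4 = (7^2)^2 = 49^2 = 2401
7^5 = 7 * 7^4 = 7 * 2401 = 16807
7^10 = (7^5)^2 = 16807^2 = 282475249
7^11 = 7 * 7^10 = 7 * 282475249 = 1977326743

Result: 1977326743
Multiplications needed: 5 (5 lines after 7^1)

7^11 = 1977326743. Using exponentiation by squaring, this requires 5 multiplications. The key idea: if the exponent is even, square the half-power; if odd, multiply by the base once.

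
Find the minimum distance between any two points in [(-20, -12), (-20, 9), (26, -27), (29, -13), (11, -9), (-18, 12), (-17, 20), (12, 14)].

Computing all pairwise distances among 8 points:

d((-20, -12), (-20, 9)) = 21.0
d((-20, -12), (26, -27)) = 48.3839
d((-20, -12), (29, -13)) = 49.0102
d((-20, -12), (11, -9)) = 31.1448
d((-20, -12), (-18, 12)) = 24.0832
d((-20, -12), (-17, 20)) = 32.1403
d((-20, -12), (12, 14)) = 41.2311
d((-20, 9), (26, -27)) = 58.4123
d((-20, 9), (29, -13)) = 53.7122
d((-20, 9), (11, -9)) = 35.8469
d((-20, 9), (-18, 12)) = 3.6056 <-- minimum
d((-20, 9), (-17, 20)) = 11.4018
d((-20, 9), (12, 14)) = 32.3883
d((26, -27), (29, -13)) = 14.3178
d((26, -27), (11, -9)) = 23.4307
d((26, -27), (-18, 12)) = 58.7963
d((26, -27), (-17, 20)) = 63.7024
d((26, -27), (12, 14)) = 43.3244
d((29, -13), (11, -9)) = 18.4391
d((29, -13), (-18, 12)) = 53.2353
d((29, -13), (-17, 20)) = 56.6127
d((29, -13), (12, 14)) = 31.9061
d((11, -9), (-18, 12)) = 35.805
d((11, -9), (-17, 20)) = 40.3113
d((11, -9), (12, 14)) = 23.0217
d((-18, 12), (-17, 20)) = 8.0623
d((-18, 12), (12, 14)) = 30.0666
d((-17, 20), (12, 14)) = 29.6142

Closest pair: (-20, 9) and (-18, 12) with distance 3.6056

The closest pair is (-20, 9) and (-18, 12) with Euclidean distance 3.6056. For 8 points, brute-force pairwise comparison is shown above. For large n, the divide-and-conquer algorithm (sort by x, recurse on halves, check the dividing strip) achieves O(n log n).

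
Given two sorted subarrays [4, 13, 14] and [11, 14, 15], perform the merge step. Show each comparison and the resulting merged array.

Merging process:

Compare 4 vs 11: take 4 from left. Merged: [4]
Compare 13 vs 11: take 11 from right. Merged: [4, 11]
Compare 13 vs 14: take 13 from left. Merged: [4, 11, 13]
Compare 14 vs 14: take 14 from left. Merged: [4, 11, 13, 14]
Append remaining from right: [14, 15]. Merged: [4, 11, 13, 14, 14, 15]

Final merged array: [4, 11, 13, 14, 14, 15]
Total comparisons: 4

The merged array is [4, 11, 13, 14, 14, 15], requiring 4 comparisons. The merge step runs in O(n) time where n is the total number of elements.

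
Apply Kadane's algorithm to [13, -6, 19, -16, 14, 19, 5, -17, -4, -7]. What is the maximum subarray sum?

Using Kadane's algorithm on [13, -6, 19, -16, 14, 19, 5, -17, -4, -7]:

Scanning through the array:
Position 1 (value -6): max_ending_here = 7, max_so_far = 13
Position 2 (value 19): max_ending_here = 26, max_so_far = 26
Position 3 (value -16): max_ending_here = 10, max_so_far = 26
Position 4 (value 14): max_ending_here = 24, max_so_far = 26
Position 5 (value 19): max_ending_here = 43, max_so_far = 43
Position 6 (value 5): max_ending_here = 48, max_so_far = 48
Position 7 (value -17): max_ending_here = 31, max_so_far = 48
Position 8 (value -4): max_ending_here = 27, max_so_far = 48
Position 9 (value -7): max_ending_here = 20, max_so_far = 48

Maximum subarray: [13, -6, 19, -16, 14, 19, 5]
Maximum sum: 48

The maximum subarray is [13, -6, 19, -16, 14, 19, 5] with sum 48. This subarray runs from index 0 to index 6.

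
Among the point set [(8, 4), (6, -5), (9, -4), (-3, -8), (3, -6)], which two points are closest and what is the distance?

Computing all pairwise distances among 5 points:

d((8, 4), (6, -5)) = 9.2195
d((8, 4), (9, -4)) = 8.0623
d((8, 4), (-3, -8)) = 16.2788
d((8, 4), (3, -6)) = 11.1803
d((6, -5), (9, -4)) = 3.1623 <-- minimum
d((6, -5), (-3, -8)) = 9.4868
d((6, -5), (3, -6)) = 3.1623 <-- minimum
d((9, -4), (-3, -8)) = 12.6491
d((9, -4), (3, -6)) = 6.3246
d((-3, -8), (3, -6)) = 6.3246

Minimum distance: 3.1623 (tie among 2 pairs: (6, -5) and (9, -4); (6, -5) and (3, -6))

The minimum Euclidean distance is 3.1623. There is a tie: 2 pairs achieve this minimum — (6, -5) and (9, -4); (6, -5) and (3, -6). Any of these is a valid closest pair. For 5 points, brute-force pairwise comparison is shown above. For large n, the divide-and-conquer algorithm (sort by x, recurse on halves, check the dividing strip) achieves O(n log n).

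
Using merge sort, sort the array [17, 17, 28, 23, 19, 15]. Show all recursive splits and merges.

Merge sort trace:

Split: [17, 17, 28, 23, 19, 15] -> [17, 17, 28] and [23, 19, 15]
  Split: [17, 17, 28] -> [17] and [17, 28]
    Split: [17, 28] -> [17] and [28]
    Merge: [17] + [28] -> [17, 28]
  Merge: [17] + [17, 28] -> [17, 17, 28]
  Split: [23, 19, 15] -> [23] and [19, 15]
    Split: [19, 15] -> [19] and [15]
    Merge: [19] + [15] -> [15, 19]
  Merge: [23] + [15, 19] -> [15, 19, 23]
Merge: [17, 17, 28] + [15, 19, 23] -> [15, 17, 17, 19, 23, 28]

Final sorted array: [15, 17, 17, 19, 23, 28]

The merge sort proceeds by recursively splitting the array and merging sorted halves.
After all merges, the sorted array is [15, 17, 17, 19, 23, 28].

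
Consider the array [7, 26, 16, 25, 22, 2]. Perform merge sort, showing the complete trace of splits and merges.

Merge sort trace:

Split: [7, 26, 16, 25, 22, 2] -> [7, 26, 16] and [25, 22, 2]
  Split: [7, 26, 16] -> [7] and [26, 16]
    Split: [26, 16] -> [26] and [16]
    Merge: [26] + [16] -> [16, 26]
  Merge: [7] + [16, 26] -> [7, 16, 26]
  Split: [25, 22, 2] -> [25] and [22, 2]
    Split: [22, 2] -> [22] and [2]
    Merge: [22] + [2] -> [2, 22]
  Merge: [25] + [2, 22] -> [2, 22, 25]
Merge: [7, 16, 26] + [2, 22, 25] -> [2, 7, 16, 22, 25, 26]

Final sorted array: [2, 7, 16, 22, 25, 26]

The merge sort proceeds by recursively splitting the array and merging sorted halves.
After all merges, the sorted array is [2, 7, 16, 22, 25, 26].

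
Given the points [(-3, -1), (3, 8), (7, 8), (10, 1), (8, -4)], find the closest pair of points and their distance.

Computing all pairwise distances among 5 points:

d((-3, -1), (3, 8)) = 10.8167
d((-3, -1), (7, 8)) = 13.4536
d((-3, -1), (10, 1)) = 13.1529
d((-3, -1), (8, -4)) = 11.4018
d((3, 8), (7, 8)) = 4.0 <-- minimum
d((3, 8), (10, 1)) = 9.8995
d((3, 8), (8, -4)) = 13.0
d((7, 8), (10, 1)) = 7.6158
d((7, 8), (8, -4)) = 12.0416
d((10, 1), (8, -4)) = 5.3852

Closest pair: (3, 8) and (7, 8) with distance 4.0

The closest pair is (3, 8) and (7, 8) with Euclidean distance 4.0. For 5 points, brute-force pairwise comparison is shown above. For large n, the divide-and-conquer algorithm (sort by x, recurse on halves, check the dividing strip) achieves O(n log n).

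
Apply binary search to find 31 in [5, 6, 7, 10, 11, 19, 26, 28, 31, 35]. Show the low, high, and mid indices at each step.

Binary search for 31 in [5, 6, 7, 10, 11, 19, 26, 28, 31, 35]:

lo=0, hi=9, mid=4, arr[mid]=11 -> 11 < 31, search right half
lo=5, hi=9, mid=7, arr[mid]=28 -> 28 < 31, search right half
lo=8, hi=9, mid=8, arr[mid]=31 -> Found target at index 8!

Binary search finds 31 at index 8 after 3 comparisons. The search repeatedly halves the search space by comparing with the middle element.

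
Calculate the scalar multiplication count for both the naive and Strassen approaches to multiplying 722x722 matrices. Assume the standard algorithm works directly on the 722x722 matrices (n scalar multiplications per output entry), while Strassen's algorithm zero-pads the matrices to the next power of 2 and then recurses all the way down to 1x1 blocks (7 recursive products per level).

Matrix multiplication for 722x722 matrices:

Strassen's algorithm requires power-of-2 dimensions. Pad 722x722 to 1024x1024 (next power of 2).

Standard algorithm: 722^3 = 376367048 multiplications
Strassen's algorithm: 7^(log2(1024)) = 7^10 = 282475249 multiplications
Savings: 376367048 - 282475249 = 93891799 multiplications

Standard: 376367048 multiplications (722^3). Strassen: 282475249 multiplications (7^10, after padding to 1024x1024). Strassen reduces 8 recursive multiplications to 7 at each level.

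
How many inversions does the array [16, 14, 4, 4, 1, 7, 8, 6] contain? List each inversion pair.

Finding inversions in [16, 14, 4, 4, 1, 7, 8, 6]:

(0, 1): arr[0]=16 > arr[1]=14
(0, 2): arr[0]=16 > arr[2]=4
(0, 3): arr[0]=16 > arr[3]=4
(0, 4): arr[0]=16 > arr[4]=1
(0, 5): arr[0]=16 > arr[5]=7
(0, 6): arr[0]=16 > arr[6]=8
(0, 7): arr[0]=16 > arr[7]=6
(1, 2): arr[1]=14 > arr[2]=4
(1, 3): arr[1]=14 > arr[3]=4
(1, 4): arr[1]=14 > arr[4]=1
(1, 5): arr[1]=14 > arr[5]=7
(1, 6): arr[1]=14 > arr[6]=8
(1, 7): arr[1]=14 > arr[7]=6
(2, 4): arr[2]=4 > arr[4]=1
(3, 4): arr[3]=4 > arr[4]=1
(5, 7): arr[5]=7 > arr[7]=6
(6, 7): arr[6]=8 > arr[7]=6

Total inversions: 17

The array has 17 inversion(s): (0,1), (0,2), (0,3), (0,4), (0,5), (0,6), (0,7), (1,2), (1,3), (1,4), (1,5), (1,6), (1,7), (2,4), (3,4), (5,7), (6,7). Each pair (i,j) satisfies i < j and arr[i] > arr[j].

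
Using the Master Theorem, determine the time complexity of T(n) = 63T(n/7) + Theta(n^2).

Master Theorem for T(n) = 63T(n/7) + O(n^2):

a = 63, b = 7, c = 2
log_b(a) = log_7(63) = 2.1292

Case 1: c = 2 < log_7(63) = 2.1292
T(n) = O(n^(log_7 63))

For T(n) = 63T(n/7) + O(n^2): log_7(63) = 2.1292. This is Case 1 of the Master Theorem (c < log_b(a), work dominated by leaves), giving O(n^(log_7 63)).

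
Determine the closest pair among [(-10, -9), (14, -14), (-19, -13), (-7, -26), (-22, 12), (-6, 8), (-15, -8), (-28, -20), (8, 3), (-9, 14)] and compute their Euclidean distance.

Computing all pairwise distances among 10 points:

d((-10, -9), (14, -14)) = 24.5153
d((-10, -9), (-19, -13)) = 9.8489
d((-10, -9), (-7, -26)) = 17.2627
d((-10, -9), (-22, 12)) = 24.1868
d((-10, -9), (-6, 8)) = 17.4642
d((-10, -9), (-15, -8)) = 5.099 <-- minimum
d((-10, -9), (-28, -20)) = 21.095
d((-10, -9), (8, 3)) = 21.6333
d((-10, -9), (-9, 14)) = 23.0217
d((14, -14), (-19, -13)) = 33.0151
d((14, -14), (-7, -26)) = 24.1868
d((14, -14), (-22, 12)) = 44.4072
d((14, -14), (-6, 8)) = 29.7321
d((14, -14), (-15, -8)) = 29.6142
d((14, -14), (-28, -20)) = 42.4264
d((14, -14), (8, 3)) = 18.0278
d((14, -14), (-9, 14)) = 36.2353
d((-19, -13), (-7, -26)) = 17.6918
d((-19, -13), (-22, 12)) = 25.1794
d((-19, -13), (-6, 8)) = 24.6982
d((-19, -13), (-15, -8)) = 6.4031
d((-19, -13), (-28, -20)) = 11.4018
d((-19, -13), (8, 3)) = 31.3847
d((-19, -13), (-9, 14)) = 28.7924
d((-7, -26), (-22, 12)) = 40.8534
d((-7, -26), (-6, 8)) = 34.0147
d((-7, -26), (-15, -8)) = 19.6977
d((-7, -26), (-28, -20)) = 21.8403
d((-7, -26), (8, 3)) = 32.6497
d((-7, -26), (-9, 14)) = 40.05
d((-22, 12), (-6, 8)) = 16.4924
d((-22, 12), (-15, -8)) = 21.1896
d((-22, 12), (-28, -20)) = 32.5576
d((-22, 12), (8, 3)) = 31.3209
d((-22, 12), (-9, 14)) = 13.1529
d((-6, 8), (-15, -8)) = 18.3576
d((-6, 8), (-28, -20)) = 35.609
d((-6, 8), (8, 3)) = 14.8661
d((-6, 8), (-9, 14)) = 6.7082
d((-15, -8), (-28, -20)) = 17.6918
d((-15, -8), (8, 3)) = 25.4951
d((-15, -8), (-9, 14)) = 22.8035
d((-28, -20), (8, 3)) = 42.72
d((-28, -20), (-9, 14)) = 38.9487
d((8, 3), (-9, 14)) = 20.2485

Closest pair: (-10, -9) and (-15, -8) with distance 5.099

The closest pair is (-10, -9) and (-15, -8) with Euclidean distance 5.099. For 10 points, brute-force pairwise comparison is shown above. For large n, the divide-and-conquer algorithm (sort by x, recurse on halves, check the dividing strip) achieves O(n log n).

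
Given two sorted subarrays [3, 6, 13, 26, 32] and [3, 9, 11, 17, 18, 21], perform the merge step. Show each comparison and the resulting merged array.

Merging process:

Compare 3 vs 3: take 3 from left. Merged: [3]
Compare 6 vs 3: take 3 from right. Merged: [3, 3]
Compare 6 vs 9: take 6 from left. Merged: [3, 3, 6]
Compare 13 vs 9: take 9 from right. Merged: [3, 3, 6, 9]
Compare 13 vs 11: take 11 from right. Merged: [3, 3, 6, 9, 11]
Compare 13 vs 17: take 13 from left. Merged: [3, 3, 6, 9, 11, 13]
Compare 26 vs 17: take 17 from right. Merged: [3, 3, 6, 9, 11, 13, 17]
Compare 26 vs 18: take 18 from right. Merged: [3, 3, 6, 9, 11, 13, 17, 18]
Compare 26 vs 21: take 21 from right. Merged: [3, 3, 6, 9, 11, 13, 17, 18, 21]
Append remaining from left: [26, 32]. Merged: [3, 3, 6, 9, 11, 13, 17, 18, 21, 26, 32]

Final merged array: [3, 3, 6, 9, 11, 13, 17, 18, 21, 26, 32]
Total comparisons: 9

The merged array is [3, 3, 6, 9, 11, 13, 17, 18, 21, 26, 32], requiring 9 comparisons. The merge step runs in O(n) time where n is the total number of elements.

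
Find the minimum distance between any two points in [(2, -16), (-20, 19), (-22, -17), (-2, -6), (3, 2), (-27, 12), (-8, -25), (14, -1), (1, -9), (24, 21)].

Computing all pairwise distances among 10 points:

d((2, -16), (-20, 19)) = 41.3401
d((2, -16), (-22, -17)) = 24.0208
d((2, -16), (-2, -6)) = 10.7703
d((2, -16), (3, 2)) = 18.0278
d((2, -16), (-27, 12)) = 40.3113
d((2, -16), (-8, -25)) = 13.4536
d((2, -16), (14, -1)) = 19.2094
d((2, -16), (1, -9)) = 7.0711
d((2, -16), (24, 21)) = 43.0465
d((-20, 19), (-22, -17)) = 36.0555
d((-20, 19), (-2, -6)) = 30.8058
d((-20, 19), (3, 2)) = 28.6007
d((-20, 19), (-27, 12)) = 9.8995
d((-20, 19), (-8, -25)) = 45.607
d((-20, 19), (14, -1)) = 39.4462
d((-20, 19), (1, -9)) = 35.0
d((-20, 19), (24, 21)) = 44.0454
d((-22, -17), (-2, -6)) = 22.8254
d((-22, -17), (3, 2)) = 31.4006
d((-22, -17), (-27, 12)) = 29.4279
d((-22, -17), (-8, -25)) = 16.1245
d((-22, -17), (14, -1)) = 39.3954
d((-22, -17), (1, -9)) = 24.3516
d((-22, -17), (24, 21)) = 59.6657
d((-2, -6), (3, 2)) = 9.434
d((-2, -6), (-27, 12)) = 30.8058
d((-2, -6), (-8, -25)) = 19.9249
d((-2, -6), (14, -1)) = 16.7631
d((-2, -6), (1, -9)) = 4.2426 <-- minimum
d((-2, -6), (24, 21)) = 37.4833
d((3, 2), (-27, 12)) = 31.6228
d((3, 2), (-8, -25)) = 29.1548
d((3, 2), (14, -1)) = 11.4018
d((3, 2), (1, -9)) = 11.1803
d((3, 2), (24, 21)) = 28.3196
d((-27, 12), (-8, -25)) = 41.5933
d((-27, 12), (14, -1)) = 43.0116
d((-27, 12), (1, -9)) = 35.0
d((-27, 12), (24, 21)) = 51.788
d((-8, -25), (14, -1)) = 32.5576
d((-8, -25), (1, -9)) = 18.3576
d((-8, -25), (24, 21)) = 56.0357
d((14, -1), (1, -9)) = 15.2643
d((14, -1), (24, 21)) = 24.1661
d((1, -9), (24, 21)) = 37.8021

Closest pair: (-2, -6) and (1, -9) with distance 4.2426

The closest pair is (-2, -6) and (1, -9) with Euclidean distance 4.2426. For 10 points, brute-force pairwise comparison is shown above. For large n, the divide-and-conquer algorithm (sort by x, recurse on halves, check the dividing strip) achieves O(n log n).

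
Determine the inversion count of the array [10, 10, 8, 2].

Finding inversions in [10, 10, 8, 2]:

(0, 2): arr[0]=10 > arr[2]=8
(0, 3): arr[0]=10 > arr[3]=2
(1, 2): arr[1]=10 > arr[2]=8
(1, 3): arr[1]=10 > arr[3]=2
(2, 3): arr[2]=8 > arr[3]=2

Total inversions: 5

The array has 5 inversion(s): (0,2), (0,3), (1,2), (1,3), (2,3). Each pair (i,j) satisfies i < j and arr[i] > arr[j].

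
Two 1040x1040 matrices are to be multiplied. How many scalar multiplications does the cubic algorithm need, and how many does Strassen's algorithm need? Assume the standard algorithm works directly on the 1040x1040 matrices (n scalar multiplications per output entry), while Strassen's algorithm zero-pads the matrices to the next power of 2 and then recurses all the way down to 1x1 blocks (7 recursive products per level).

Matrix multiplication for 1040x1040 matrices:

Strassen's algorithm requires power-of-2 dimensions. Pad 1040x1040 to 2048x2048 (next power of 2).

Standard algorithm: 1040^3 = 1124864000 multiplications
Strassen's algorithm: 7^(log2(2048)) = 7^11 = 1977326743 multiplications
Difference: 1124864000 - 1977326743 = -852462743 (Strassen uses MORE here due to padding overhead — for small or just-over-power-of-2 n, padding can outweigh the per-level savings)

Standard: 1124864000 multiplications (1040^3). Strassen: 1977326743 multiplications (7^11, after padding to 2048x2048). Strassen reduces 8 recursive multiplications to 7 at each level.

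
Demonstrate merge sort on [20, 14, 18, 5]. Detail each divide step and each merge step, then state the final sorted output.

Merge sort trace:

Split: [20, 14, 18, 5] -> [20, 14] and [18, 5]
  Split: [20, 14] -> [20] and [14]
  Merge: [20] + [14] -> [14, 20]
  Split: [18, 5] -> [18] and [5]
  Merge: [18] + [5] -> [5, 18]
Merge: [14, 20] + [5, 18] -> [5, 14, 18, 20]

Final sorted array: [5, 14, 18, 20]

The merge sort proceeds by recursively splitting the array and merging sorted halves.
After all merges, the sorted array is [5, 14, 18, 20].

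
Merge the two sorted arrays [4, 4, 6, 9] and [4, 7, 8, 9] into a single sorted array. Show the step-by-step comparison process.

Merging process:

Compare 4 vs 4: take 4 from left. Merged: [4]
Compare 4 vs 4: take 4 from left. Merged: [4, 4]
Compare 6 vs 4: take 4 from right. Merged: [4, 4, 4]
Compare 6 vs 7: take 6 from left. Merged: [4, 4, 4, 6]
Compare 9 vs 7: take 7 from right. Merged: [4, 4, 4, 6, 7]
Compare 9 vs 8: take 8 from right. Merged: [4, 4, 4, 6, 7, 8]
Compare 9 vs 9: take 9 from left. Merged: [4, 4, 4, 6, 7, 8, 9]
Append remaining from right: [9]. Merged: [4, 4, 4, 6, 7, 8, 9, 9]

Final merged array: [4, 4, 4, 6, 7, 8, 9, 9]
Total comparisons: 7

The merged array is [4, 4, 4, 6, 7, 8, 9, 9], requiring 7 comparisons. The merge step runs in O(n) time where n is the total number of elements.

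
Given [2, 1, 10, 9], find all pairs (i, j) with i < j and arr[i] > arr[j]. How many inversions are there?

Finding inversions in [2, 1, 10, 9]:

(0, 1): arr[0]=2 > arr[1]=1
(2, 3): arr[2]=10 > arr[3]=9

Total inversions: 2

The array has 2 inversion(s): (0,1), (2,3). Each pair (i,j) satisfies i < j and arr[i] > arr[j].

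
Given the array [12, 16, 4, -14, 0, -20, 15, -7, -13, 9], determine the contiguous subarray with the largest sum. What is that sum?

Using Kadane's algorithm on [12, 16, 4, -14, 0, -20, 15, -7, -13, 9]:

Scanning through the array:
Position 1 (value 16): max_ending_here = 28, max_so_far = 28
Position 2 (value 4): max_ending_here = 32, max_so_far = 32
Position 3 (value -14): max_ending_here = 18, max_so_far = 32
Position 4 (value 0): max_ending_here = 18, max_so_far = 32
Position 5 (value -20): max_ending_here = -2, max_so_far = 32
Position 6 (value 15): max_ending_here = 15, max_so_far = 32
Position 7 (value -7): max_ending_here = 8, max_so_far = 32
Position 8 (value -13): max_ending_here = -5, max_so_far = 32
Position 9 (value 9): max_ending_here = 9, max_so_far = 32

Maximum subarray: [12, 16, 4]
Maximum sum: 32

The maximum subarray is [12, 16, 4] with sum 32. This subarray runs from index 0 to index 2.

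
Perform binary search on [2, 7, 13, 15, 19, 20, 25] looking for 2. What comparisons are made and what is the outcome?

Binary search for 2 in [2, 7, 13, 15, 19, 20, 25]:

lo=0, hi=6, mid=3, arr[mid]=15 -> 15 > 2, search left half
lo=0, hi=2, mid=1, arr[mid]=7 -> 7 > 2, search left half
lo=0, hi=0, mid=0, arr[mid]=2 -> Found target at index 0!

Binary search finds 2 at index 0 after 3 comparisons. The search repeatedly halves the search space by comparing with the middle element.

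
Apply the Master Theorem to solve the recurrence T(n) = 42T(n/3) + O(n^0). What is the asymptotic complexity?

Master Theorem for T(n) = 42T(n/3) + O(n^0):

a = 42, b = 3, c = 0
log_b(a) = log_3(42) = 3.4022

Case 1: c = 0 < log_3(42) = 3.4022
T(n) = O(n^(log_3 42))

For T(n) = 42T(n/3) + O(n^0): log_3(42) = 3.4022. This is Case 1 of the Master Theorem (c < log_b(a), work dominated by leaves), giving O(n^(log_3 42)).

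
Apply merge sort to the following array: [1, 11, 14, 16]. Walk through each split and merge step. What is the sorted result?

Merge sort trace:

Split: [1, 11, 14, 16] -> [1, 11] and [14, 16]
  Split: [1, 11] -> [1] and [11]
  Merge: [1] + [11] -> [1, 11]
  Split: [14, 16] -> [14] and [16]
  Merge: [14] + [16] -> [14, 16]
Merge: [1, 11] + [14, 16] -> [1, 11, 14, 16]

Final sorted array: [1, 11, 14, 16]

The merge sort proceeds by recursively splitting the array and merging sorted halves.
After all merges, the sorted array is [1, 11, 14, 16].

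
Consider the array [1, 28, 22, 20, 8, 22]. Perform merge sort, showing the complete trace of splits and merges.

Merge sort trace:

Split: [1, 28, 22, 20, 8, 22] -> [1, 28, 22] and [20, 8, 22]
  Split: [1, 28, 22] -> [1] and [28, 22]
    Split: [28, 22] -> [28] and [22]
    Merge: [28] + [22] -> [22, 28]
  Merge: [1] + [22, 28] -> [1, 22, 28]
  Split: [20, 8, 22] -> [20] and [8, 22]
    Split: [8, 22] -> [8] and [22]
    Merge: [8] + [22] -> [8, 22]
  Merge: [20] + [8, 22] -> [8, 20, 22]
Merge: [1, 22, 28] + [8, 20, 22] -> [1, 8, 20, 22, 22, 28]

Final sorted array: [1, 8, 20, 22, 22, 28]

The merge sort proceeds by recursively splitting the array and merging sorted halves.
After all merges, the sorted array is [1, 8, 20, 22, 22, 28].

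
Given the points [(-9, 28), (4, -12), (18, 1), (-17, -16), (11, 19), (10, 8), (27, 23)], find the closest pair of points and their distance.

Computing all pairwise distances among 7 points:

d((-9, 28), (4, -12)) = 42.0595
d((-9, 28), (18, 1)) = 38.1838
d((-9, 28), (-17, -16)) = 44.7214
d((-9, 28), (11, 19)) = 21.9317
d((-9, 28), (10, 8)) = 27.5862
d((-9, 28), (27, 23)) = 36.3456
d((4, -12), (18, 1)) = 19.105
d((4, -12), (-17, -16)) = 21.3776
d((4, -12), (11, 19)) = 31.7805
d((4, -12), (10, 8)) = 20.8806
d((4, -12), (27, 23)) = 41.8808
d((18, 1), (-17, -16)) = 38.9102
d((18, 1), (11, 19)) = 19.3132
d((18, 1), (10, 8)) = 10.6301 <-- minimum
d((18, 1), (27, 23)) = 23.7697
d((-17, -16), (11, 19)) = 44.8219
d((-17, -16), (10, 8)) = 36.1248
d((-17, -16), (27, 23)) = 58.7963
d((11, 19), (10, 8)) = 11.0454
d((11, 19), (27, 23)) = 16.4924
d((10, 8), (27, 23)) = 22.6716

Closest pair: (18, 1) and (10, 8) with distance 10.6301

The closest pair is (18, 1) and (10, 8) with Euclidean distance 10.6301. For 7 points, brute-force pairwise comparison is shown above. For large n, the divide-and-conquer algorithm (sort by x, recurse on halves, check the dividing strip) achieves O(n log n).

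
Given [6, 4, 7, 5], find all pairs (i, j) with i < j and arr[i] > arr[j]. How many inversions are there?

Finding inversions in [6, 4, 7, 5]:

(0, 1): arr[0]=6 > arr[1]=4
(0, 3): arr[0]=6 > arr[3]=5
(2, 3): arr[2]=7 > arr[3]=5

Total inversions: 3

The array has 3 inversion(s): (0,1), (0,3), (2,3). Each pair (i,j) satisfies i < j and arr[i] > arr[j].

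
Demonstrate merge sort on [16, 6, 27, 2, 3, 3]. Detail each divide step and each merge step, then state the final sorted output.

Merge sort trace:

Split: [16, 6, 27, 2, 3, 3] -> [16, 6, 27] and [2, 3, 3]
  Split: [16, 6, 27] -> [16] and [6, 27]
    Split: [6, 27] -> [6] and [27]
    Merge: [6] + [27] -> [6, 27]
  Merge: [16] + [6, 27] -> [6, 16, 27]
  Split: [2, 3, 3] -> [2] and [3, 3]
    Split: [3, 3] -> [3] and [3]
    Merge: [3] + [3] -> [3, 3]
  Merge: [2] + [3, 3] -> [2, 3, 3]
Merge: [6, 16, 27] + [2, 3, 3] -> [2, 3, 3, 6, 16, 27]

Final sorted array: [2, 3, 3, 6, 16, 27]

The merge sort proceeds by recursively splitting the array and merging sorted halves.
After all merges, the sorted array is [2, 3, 3, 6, 16, 27].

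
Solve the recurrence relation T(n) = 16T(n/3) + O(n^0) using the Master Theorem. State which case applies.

Master Theorem for T(n) = 16T(n/3) + O(n^0):

a = 16, b = 3, c = 0
log_b(a) = log_3(16) = 2.5237

Case 1: c = 0 < log_3(16) = 2.5237
T(n) = O(n^(log_3 16))

For T(n) = 16T(n/3) + O(n^0): log_3(16) = 2.5237. This is Case 1 of the Master Theorem (c < log_b(a), work dominated by leaves), giving O(n^(log_3 16)).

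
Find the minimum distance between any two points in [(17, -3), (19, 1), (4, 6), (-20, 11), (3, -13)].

Computing all pairwise distances among 5 points:

d((17, -3), (19, 1)) = 4.4721 <-- minimum
d((17, -3), (4, 6)) = 15.8114
d((17, -3), (-20, 11)) = 39.5601
d((17, -3), (3, -13)) = 17.2047
d((19, 1), (4, 6)) = 15.8114
d((19, 1), (-20, 11)) = 40.2616
d((19, 1), (3, -13)) = 21.2603
d((4, 6), (-20, 11)) = 24.5153
d((4, 6), (3, -13)) = 19.0263
d((-20, 11), (3, -13)) = 33.2415

Closest pair: (17, -3) and (19, 1) with distance 4.4721

The closest pair is (17, -3) and (19, 1) with Euclidean distance 4.4721. For 5 points, brute-force pairwise comparison is shown above. For large n, the divide-and-conquer algorithm (sort by x, recurse on halves, check the dividing strip) achieves O(n log n).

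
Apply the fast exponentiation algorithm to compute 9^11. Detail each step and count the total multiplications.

Computing 9^11 by squaring (build up from 9^1; each line after the first costs one multiplication):

9^1 = 9
9^2 = (9^1)^2 = 9^2 = 81
9^4 = (9^2)^2 = 81^2 = 6561
9^5 = 9 * 9^4 = 9 * 6561 = 59049
9^10 = (9^5)^2 = 59049^2 = 3486784401
9^11 = 9 * 9^10 = 9 * 3486784401 = 31381059609

Result: 31381059609
Multiplications needed: 5 (5 lines after 9^1)

9^11 = 31381059609. Using exponentiation by squaring, this requires 5 multiplications. The key idea: if the exponent is even, square the half-power; if odd, multiply by the base once.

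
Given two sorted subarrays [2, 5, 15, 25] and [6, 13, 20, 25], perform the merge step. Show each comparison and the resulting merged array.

Merging process:

Compare 2 vs 6: take 2 from left. Merged: [2]
Compare 5 vs 6: take 5 from left. Merged: [2, 5]
Compare 15 vs 6: take 6 from right. Merged: [2, 5, 6]
Compare 15 vs 13: take 13 from right. Merged: [2, 5, 6, 13]
Compare 15 vs 20: take 15 from left. Merged: [2, 5, 6, 13, 15]
Compare 25 vs 20: take 20 from right. Merged: [2, 5, 6, 13, 15, 20]
Compare 25 vs 25: take 25 from left. Merged: [2, 5, 6, 13, 15, 20, 25]
Append remaining from right: [25]. Merged: [2, 5, 6, 13, 15, 20, 25, 25]

Final merged array: [2, 5, 6, 13, 15, 20, 25, 25]
Total comparisons: 7

The merged array is [2, 5, 6, 13, 15, 20, 25, 25], requiring 7 comparisons. The merge step runs in O(n) time where n is the total number of elements.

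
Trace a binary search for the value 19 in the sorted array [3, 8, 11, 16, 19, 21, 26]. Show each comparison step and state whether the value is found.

Binary search for 19 in [3, 8, 11, 16, 19, 21, 26]:

lo=0, hi=6, mid=3, arr[mid]=16 -> 16 < 19, search right half
lo=4, hi=6, mid=5, arr[mid]=21 -> 21 > 19, search left half
lo=4, hi=4, mid=4, arr[mid]=19 -> Found target at index 4!

Binary search finds 19 at index 4 after 3 comparisons. The search repeatedly halves the search space by comparing with the middle element.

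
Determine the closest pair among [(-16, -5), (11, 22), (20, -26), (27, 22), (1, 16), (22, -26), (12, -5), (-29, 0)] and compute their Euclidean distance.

Computing all pairwise distances among 8 points:

d((-16, -5), (11, 22)) = 38.1838
d((-16, -5), (20, -26)) = 41.6773
d((-16, -5), (27, 22)) = 50.774
d((-16, -5), (1, 16)) = 27.0185
d((-16, -5), (22, -26)) = 43.4166
d((-16, -5), (12, -5)) = 28.0
d((-16, -5), (-29, 0)) = 13.9284
d((11, 22), (20, -26)) = 48.8365
d((11, 22), (27, 22)) = 16.0
d((11, 22), (1, 16)) = 11.6619
d((11, 22), (22, -26)) = 49.2443
d((11, 22), (12, -5)) = 27.0185
d((11, 22), (-29, 0)) = 45.6508
d((20, -26), (27, 22)) = 48.5077
d((20, -26), (1, 16)) = 46.0977
d((20, -26), (22, -26)) = 2.0 <-- minimum
d((20, -26), (12, -5)) = 22.4722
d((20, -26), (-29, 0)) = 55.4707
d((27, 22), (1, 16)) = 26.6833
d((27, 22), (22, -26)) = 48.2597
d((27, 22), (12, -5)) = 30.8869
d((27, 22), (-29, 0)) = 60.1664
d((1, 16), (22, -26)) = 46.9574
d((1, 16), (12, -5)) = 23.7065
d((1, 16), (-29, 0)) = 34.0
d((22, -26), (12, -5)) = 23.2594
d((22, -26), (-29, 0)) = 57.2451
d((12, -5), (-29, 0)) = 41.3038

Closest pair: (20, -26) and (22, -26) with distance 2.0

The closest pair is (20, -26) and (22, -26) with Euclidean distance 2.0. For 8 points, brute-force pairwise comparison is shown above. For large n, the divide-and-conquer algorithm (sort by x, recurse on halves, check the dividing strip) achieves O(n log n).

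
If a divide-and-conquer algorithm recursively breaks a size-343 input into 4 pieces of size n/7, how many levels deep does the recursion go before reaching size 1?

For divide and conquer with division factor 7:

Problem sizes at each level:
Level 0: 343
Level 1: 49
Level 2: 7
Level 3: 1

The root is level 0 and the size-1 base case is level 3 (the tree spans levels 0 through 3, i.e. 4 levels counting the root), so the depth is the number of divisions: log_7(343) = 3

The recursion tree depth is log_7(343) = 3. At each level, the problem size is divided by 7, so it takes 3 divisions to reduce to a base case of size 1. The algorithm makes 4 recursive calls at each level.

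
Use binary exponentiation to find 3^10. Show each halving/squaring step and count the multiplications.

Computing 3^10 by squaring (build up from 3^1; each line after the first costs one multiplication):

3^1 = 3
3^2 = (3^1)^2 = 3^2 = 9
3^4 = (3^2)^2 = 9^2 = 81
3^5 = 3 * 3^4 = 3 * 81 = 243
3^10 = (3^5)^2 = 243^2 = 59049

Result: 59049
Multiplications needed: 4 (4 lines after 3^1)

3^10 = 59049. Using exponentiation by squaring, this requires 4 multiplications. The key idea: if the exponent is even, square the half-power; if odd, multiply by the base once.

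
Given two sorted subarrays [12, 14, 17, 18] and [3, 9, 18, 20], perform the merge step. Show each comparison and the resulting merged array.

Merging process:

Compare 12 vs 3: take 3 from right. Merged: [3]
Compare 12 vs 9: take 9 from right. Merged: [3, 9]
Compare 12 vs 18: take 12 from left. Merged: [3, 9, 12]
Compare 14 vs 18: take 14 from left. Merged: [3, 9, 12, 14]
Compare 17 vs 18: take 17 from left. Merged: [3, 9, 12, 14, 17]
Compare 18 vs 18: take 18 from left. Merged: [3, 9, 12, 14, 17, 18]
Append remaining from right: [18, 20]. Merged: [3, 9, 12, 14, 17, 18, 18, 20]

Final merged array: [3, 9, 12, 14, 17, 18, 18, 20]
Total comparisons: 6

The merged array is [3, 9, 12, 14, 17, 18, 18, 20], requiring 6 comparisons. The merge step runs in O(n) time where n is the total number of elements.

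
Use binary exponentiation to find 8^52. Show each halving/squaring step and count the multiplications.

Computing 8^52 by squaring (build up from 8^1; each line after the first costs one multiplication):

8^1 = 8
8^2 = (8^1)^2 = 8^2 = 64
8^3 = 8 * 8^2 = 8 * 64 = 512
8^6 = (8^3)^2 = 512^2 = 262144
8^12 = (8^6)^2 = 262144^2 = 68719476736
8^13 = 8 * 8^12 = 8 * 68719476736 = 549755813888
8^26 = (8^13)^2 = 549755813888^2 = 302231454903657293676544
8^52 = (8^26)^2 = 302231454903657293676544^2 = 91343852333181432387730302044767688728495783936

Result: 91343852333181432387730302044767688728495783936
Multiplications needed: 7 (7 lines after 8^1)

8^52 = 91343852333181432387730302044767688728495783936. Using exponentiation by squaring, this requires 7 multiplications. The key idea: if the exponent is even, square the half-power; if odd, multiply by the base once.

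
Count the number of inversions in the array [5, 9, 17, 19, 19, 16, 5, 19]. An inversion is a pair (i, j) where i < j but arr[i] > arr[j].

Finding inversions in [5, 9, 17, 19, 19, 16, 5, 19]:

(1, 6): arr[1]=9 > arr[6]=5
(2, 5): arr[2]=17 > arr[5]=16
(2, 6): arr[2]=17 > arr[6]=5
(3, 5): arr[3]=19 > arr[5]=16
(3, 6): arr[3]=19 > arr[6]=5
(4, 5): arr[4]=19 > arr[5]=16
(4, 6): arr[4]=19 > arr[6]=5
(5, 6): arr[5]=16 > arr[6]=5

Total inversions: 8

The array has 8 inversion(s): (1,6), (2,5), (2,6), (3,5), (3,6), (4,5), (4,6), (5,6). Each pair (i,j) satisfies i < j and arr[i] > arr[j].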